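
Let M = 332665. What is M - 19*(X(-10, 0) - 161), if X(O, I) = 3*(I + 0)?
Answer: 335724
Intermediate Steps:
X(O, I) = 3*I
M - 19*(X(-10, 0) - 161) = 332665 - 19*(3*0 - 161) = 332665 - 19*(0 - 161) = 332665 - 19*(-161) = 332665 - 1*(-3059) = 332665 + 3059 = 335724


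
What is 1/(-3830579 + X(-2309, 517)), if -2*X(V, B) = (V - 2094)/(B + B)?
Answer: -2068/7921632969 ≈ -2.6106e-7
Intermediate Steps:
X(V, B) = -(-2094 + V)/(4*B) (X(V, B) = -(V - 2094)/(2*(B + B)) = -(-2094 + V)/(2*(2*B)) = -(-2094 + V)*1/(2*B)/2 = -(-2094 + V)/(4*B))
1/(-3830579 + X(-2309, 517)) = 1/(-3830579 + (¼)*(2094 - 1*(-2309))/517) = 1/(-3830579 + (¼)*(1/517)*(2094 + 2309)) = 1/(-3830579 + (¼)*(1/517)*4403) = 1/(-3830579 + 4403/2068) = 1/(-7921632969/2068) = -2068/7921632969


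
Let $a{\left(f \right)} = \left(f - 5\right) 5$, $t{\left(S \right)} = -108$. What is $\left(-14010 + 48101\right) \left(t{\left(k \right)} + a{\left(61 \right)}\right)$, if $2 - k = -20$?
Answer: $5863652$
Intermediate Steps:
$k = 22$ ($k = 2 - -20 = 2 + 20 = 22$)
$a{\left(f \right)} = -25 + 5 f$ ($a{\left(f \right)} = \left(-5 + f\right) 5 = -25 + 5 f$)
$\left(-14010 + 48101\right) \left(t{\left(k \right)} + a{\left(61 \right)}\right) = \left(-14010 + 48101\right) \left(-108 + \left(-25 + 5 \cdot 61\right)\right) = 34091 \left(-108 + \left(-25 + 305\right)\right) = 34091 \left(-108 + 280\right) = 34091 \cdot 172 = 5863652$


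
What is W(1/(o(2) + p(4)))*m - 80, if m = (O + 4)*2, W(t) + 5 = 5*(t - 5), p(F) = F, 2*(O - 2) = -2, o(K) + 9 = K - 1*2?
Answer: -390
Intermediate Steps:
o(K) = -11 + K (o(K) = -9 + (K - 1*2) = -9 + (K - 2) = -9 + (-2 + K) = -11 + K)
O = 1 (O = 2 + (½)*(-2) = 2 - 1 = 1)
W(t) = -30 + 5*t (W(t) = -5 + 5*(t - 5) = -5 + 5*(-5 + t) = -5 + (-25 + 5*t) = -30 + 5*t)
m = 10 (m = (1 + 4)*2 = 5*2 = 10)
W(1/(o(2) + p(4)))*m - 80 = (-30 + 5/((-11 + 2) + 4))*10 - 80 = (-30 + 5/(-9 + 4))*10 - 80 = (-30 + 5/(-5))*10 - 80 = (-30 + 5*(-⅕))*10 - 80 = (-30 - 1)*10 - 80 = -31*10 - 80 = -310 - 80 = -390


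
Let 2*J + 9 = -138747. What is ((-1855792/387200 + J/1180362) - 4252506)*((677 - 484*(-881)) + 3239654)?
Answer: -14846848789746812680503/952158680 ≈ -1.5593e+13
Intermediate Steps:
J = -69378 (J = -9/2 + (1/2)*(-138747) = -9/2 - 138747/2 = -69378)
((-1855792/387200 + J/1180362) - 4252506)*((677 - 484*(-881)) + 3239654) = ((-1855792/387200 - 69378/1180362) - 4252506)*((677 - 484*(-881)) + 3239654) = ((-1855792*1/387200 - 69378*1/1180362) - 4252506)*((677 + 426404) + 3239654) = ((-115987/24200 - 11563/196727) - 4252506)*(427081 + 3239654) = (-23097599149/4760793400 - 4252506)*3666735 = -20245325595859549/4760793400*3666735 = -14846848789746812680503/952158680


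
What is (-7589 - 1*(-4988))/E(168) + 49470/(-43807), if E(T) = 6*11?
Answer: -39069009/963754 ≈ -40.538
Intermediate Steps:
E(T) = 66
(-7589 - 1*(-4988))/E(168) + 49470/(-43807) = (-7589 - 1*(-4988))/66 + 49470/(-43807) = (-7589 + 4988)*(1/66) + 49470*(-1/43807) = -2601*1/66 - 49470/43807 = -867/22 - 49470/43807 = -39069009/963754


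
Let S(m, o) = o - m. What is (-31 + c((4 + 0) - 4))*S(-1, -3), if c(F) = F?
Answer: 62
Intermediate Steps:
(-31 + c((4 + 0) - 4))*S(-1, -3) = (-31 + ((4 + 0) - 4))*(-3 - 1*(-1)) = (-31 + (4 - 4))*(-3 + 1) = (-31 + 0)*(-2) = -31*(-2) = 62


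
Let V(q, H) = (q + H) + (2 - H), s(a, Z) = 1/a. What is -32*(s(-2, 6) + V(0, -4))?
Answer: -48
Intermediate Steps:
V(q, H) = 2 + q (V(q, H) = (H + q) + (2 - H) = 2 + q)
-32*(s(-2, 6) + V(0, -4)) = -32*(1/(-2) + (2 + 0)) = -32*(-½ + 2) = -32*3/2 = -48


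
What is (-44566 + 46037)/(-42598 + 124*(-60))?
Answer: -1471/50038 ≈ -0.029398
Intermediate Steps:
(-44566 + 46037)/(-42598 + 124*(-60)) = 1471/(-42598 - 7440) = 1471/(-50038) = 1471*(-1/50038) = -1471/50038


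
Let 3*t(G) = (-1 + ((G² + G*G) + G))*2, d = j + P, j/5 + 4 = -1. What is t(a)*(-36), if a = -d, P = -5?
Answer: -43896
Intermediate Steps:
j = -25 (j = -20 + 5*(-1) = -20 - 5 = -25)
d = -30 (d = -25 - 5 = -30)
a = 30 (a = -1*(-30) = 30)
t(G) = -⅔ + 2*G/3 + 4*G²/3 (t(G) = ((-1 + ((G² + G*G) + G))*2)/3 = ((-1 + ((G² + G²) + G))*2)/3 = ((-1 + (2*G² + G))*2)/3 = ((-1 + (G + 2*G²))*2)/3 = ((-1 + G + 2*G²)*2)/3 = (-2 + 2*G + 4*G²)/3 = -⅔ + 2*G/3 + 4*G²/3)
t(a)*(-36) = (-⅔ + (⅔)*30 + (4/3)*30²)*(-36) = (-⅔ + 20 + (4/3)*900)*(-36) = (-⅔ + 20 + 1200)*(-36) = (3658/3)*(-36) = -43896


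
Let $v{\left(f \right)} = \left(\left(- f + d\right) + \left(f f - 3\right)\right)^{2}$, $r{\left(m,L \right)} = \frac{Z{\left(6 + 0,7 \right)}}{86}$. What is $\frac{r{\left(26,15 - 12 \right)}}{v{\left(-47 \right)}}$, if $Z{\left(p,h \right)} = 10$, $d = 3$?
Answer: $\frac{5}{218850048} \approx 2.2847 \cdot 10^{-8}$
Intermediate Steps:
$r{\left(m,L \right)} = \frac{5}{43}$ ($r{\left(m,L \right)} = \frac{10}{86} = 10 \cdot \frac{1}{86} = \frac{5}{43}$)
$v{\left(f \right)} = \left(f^{2} - f\right)^{2}$ ($v{\left(f \right)} = \left(\left(- f + 3\right) + \left(f f - 3\right)\right)^{2} = \left(\left(3 - f\right) + \left(f^{2} - 3\right)\right)^{2} = \left(\left(3 - f\right) + \left(-3 + f^{2}\right)\right)^{2} = \left(f^{2} - f\right)^{2}$)
$\frac{r{\left(26,15 - 12 \right)}}{v{\left(-47 \right)}} = \frac{5}{43 \left(-47\right)^{2} \left(-1 - 47\right)^{2}} = \frac{5}{43 \cdot 2209 \left(-48\right)^{2}} = \frac{5}{43 \cdot 2209 \cdot 2304} = \frac{5}{43 \cdot 5089536} = \frac{5}{43} \cdot \frac{1}{5089536} = \frac{5}{218850048}$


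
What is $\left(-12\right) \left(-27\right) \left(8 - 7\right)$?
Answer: $324$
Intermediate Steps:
$\left(-12\right) \left(-27\right) \left(8 - 7\right) = 324 \left(8 - 7\right) = 324 \cdot 1 = 324$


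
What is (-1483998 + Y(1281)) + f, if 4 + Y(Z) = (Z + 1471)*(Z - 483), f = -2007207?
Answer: -1295113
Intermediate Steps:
Y(Z) = -4 + (-483 + Z)*(1471 + Z) (Y(Z) = -4 + (Z + 1471)*(Z - 483) = -4 + (1471 + Z)*(-483 + Z) = -4 + (-483 + Z)*(1471 + Z))
(-1483998 + Y(1281)) + f = (-1483998 + (-710497 + 1281² + 988*1281)) - 2007207 = (-1483998 + (-710497 + 1640961 + 1265628)) - 2007207 = (-1483998 + 2196092) - 2007207 = 712094 - 2007207 = -1295113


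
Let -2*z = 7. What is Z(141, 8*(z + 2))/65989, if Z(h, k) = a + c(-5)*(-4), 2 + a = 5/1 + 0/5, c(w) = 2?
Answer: -5/65989 ≈ -7.5770e-5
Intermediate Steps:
z = -7/2 (z = -½*7 = -7/2 ≈ -3.5000)
a = 3 (a = -2 + (5/1 + 0/5) = -2 + (5*1 + 0*(⅕)) = -2 + (5 + 0) = -2 + 5 = 3)
Z(h, k) = -5 (Z(h, k) = 3 + 2*(-4) = 3 - 8 = -5)
Z(141, 8*(z + 2))/65989 = -5/65989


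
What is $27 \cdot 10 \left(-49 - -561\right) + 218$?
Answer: $138458$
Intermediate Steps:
$27 \cdot 10 \left(-49 - -561\right) + 218 = 270 \left(-49 + 561\right) + 218 = 270 \cdot 512 + 218 = 138240 + 218 = 138458$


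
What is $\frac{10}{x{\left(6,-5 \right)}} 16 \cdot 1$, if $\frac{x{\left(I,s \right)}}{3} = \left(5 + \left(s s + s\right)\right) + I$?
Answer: $\frac{160}{93} \approx 1.7204$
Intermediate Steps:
$x{\left(I,s \right)} = 15 + 3 I + 3 s + 3 s^{2}$ ($x{\left(I,s \right)} = 3 \left(\left(5 + \left(s s + s\right)\right) + I\right) = 3 \left(\left(5 + \left(s^{2} + s\right)\right) + I\right) = 3 \left(\left(5 + \left(s + s^{2}\right)\right) + I\right) = 3 \left(\left(5 + s + s^{2}\right) + I\right) = 3 \left(5 + I + s + s^{2}\right) = 15 + 3 I + 3 s + 3 s^{2}$)
$\frac{10}{x{\left(6,-5 \right)}} 16 \cdot 1 = \frac{10}{15 + 3 \cdot 6 + 3 \left(-5\right) + 3 \left(-5\right)^{2}} \cdot 16 \cdot 1 = \frac{10}{15 + 18 - 15 + 3 \cdot 25} \cdot 16 \cdot 1 = \frac{10}{15 + 18 - 15 + 75} \cdot 16 \cdot 1 = \frac{10}{93} \cdot 16 \cdot 1 = \frac{160}{93} \cdot 1 = \frac{160}{93}$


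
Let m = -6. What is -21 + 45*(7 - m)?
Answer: 564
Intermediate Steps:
-21 + 45*(7 - m) = -21 + 45*(7 - 1*(-6)) = -21 + 45*(7 + 6) = -21 + 45*13 = -21 + 585 = 564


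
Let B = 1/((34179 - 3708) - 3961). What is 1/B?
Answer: 26510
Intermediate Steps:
B = 1/26510 (B = 1/(30471 - 3961) = 1/26510 ≈ 3.7722e-5)
1/B = 1/(1/26510) = 26510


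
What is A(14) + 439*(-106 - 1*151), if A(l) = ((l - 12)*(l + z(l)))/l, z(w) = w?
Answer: -112819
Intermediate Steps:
A(l) = -24 + 2*l (A(l) = ((l - 12)*(l + l))/l = ((-12 + l)*(2*l))/l = (2*l*(-12 + l))/l = -24 + 2*l)
A(14) + 439*(-106 - 1*151) = (-24 + 2*14) + 439*(-106 - 1*151) = (-24 + 28) + 439*(-106 - 151) = 4 + 439*(-257) = 4 - 112823 = -112819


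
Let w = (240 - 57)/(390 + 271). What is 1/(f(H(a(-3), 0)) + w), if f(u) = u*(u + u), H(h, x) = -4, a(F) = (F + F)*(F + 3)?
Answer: 661/21335 ≈ 0.030982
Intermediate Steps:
a(F) = 2*F*(3 + F) (a(F) = (2*F)*(3 + F) = 2*F*(3 + F))
f(u) = 2*u**2 (f(u) = u*(2*u) = 2*u**2)
w = 183/661 ≈ 0.27685
1/(f(H(a(-3), 0)) + w) = 1/(2*(-4)**2 + 183/661) = 1/(2*16 + 183/661) = 1/(32 + 183/661) = 1/(21335/661) = 661/21335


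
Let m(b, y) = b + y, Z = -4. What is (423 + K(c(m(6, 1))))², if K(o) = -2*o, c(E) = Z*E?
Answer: 229441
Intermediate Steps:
c(E) = -4*E
(423 + K(c(m(6, 1))))² = (423 - (-8)*(6 + 1))² = (423 - (-8)*7)² = (423 - 2*(-28))² = (423 + 56)² = 479² = 229441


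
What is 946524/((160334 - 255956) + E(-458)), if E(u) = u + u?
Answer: -473262/48269 ≈ -9.8047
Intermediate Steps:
E(u) = 2*u
946524/((160334 - 255956) + E(-458)) = 946524/((160334 - 255956) + 2*(-458)) = 946524/(-95622 - 916) = 946524/(-96538) = 946524*(-1/96538) = -473262/48269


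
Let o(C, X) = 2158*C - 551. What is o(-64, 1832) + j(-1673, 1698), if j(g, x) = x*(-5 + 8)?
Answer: -133569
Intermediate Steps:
j(g, x) = 3*x (j(g, x) = x*3 = 3*x)
o(C, X) = -551 + 2158*C
o(-64, 1832) + j(-1673, 1698) = (-551 + 2158*(-64)) + 3*1698 = (-551 - 138112) + 5094 = -138663 + 5094 = -133569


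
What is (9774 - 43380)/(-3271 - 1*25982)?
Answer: 11202/9751 ≈ 1.1488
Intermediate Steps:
(9774 - 43380)/(-3271 - 1*25982) = -33606/(-3271 - 25982) = -33606/(-29253) = -33606*(-1/29253) = 11202/9751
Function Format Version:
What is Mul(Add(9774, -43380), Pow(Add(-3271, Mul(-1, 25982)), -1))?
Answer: Rational(11202, 9751) ≈ 1.1488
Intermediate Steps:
Mul(Add(9774, -43380), Pow(Add(-3271, Mul(-1, 25982)), -1)) = Mul(-33606, Pow(Add(-3271, -25982), -1)) = Mul(-33606, Pow(-29253, -1)) = Mul(-33606, Rational(-1, 29253)) = Rational(11202, 9751)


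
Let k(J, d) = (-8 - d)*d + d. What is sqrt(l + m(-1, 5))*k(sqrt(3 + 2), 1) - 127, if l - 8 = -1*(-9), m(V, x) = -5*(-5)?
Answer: -127 - 8*sqrt(42) ≈ -178.85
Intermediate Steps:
m(V, x) = 25
k(J, d) = d + d*(-8 - d) (k(J, d) = d*(-8 - d) + d = d + d*(-8 - d))
l = 17 (l = 8 - 1*(-9) = 8 + 9 = 17)
sqrt(l + m(-1, 5))*k(sqrt(3 + 2), 1) - 127 = sqrt(17 + 25)*(-1*1*(7 + 1)) - 127 = sqrt(42)*(-1*1*8) - 127 = sqrt(42)*(-8) - 127 = -8*sqrt(42) - 127 = -127 - 8*sqrt(42)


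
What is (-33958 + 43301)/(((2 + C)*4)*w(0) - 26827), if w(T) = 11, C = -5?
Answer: -9343/26959 ≈ -0.34656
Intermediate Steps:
(-33958 + 43301)/(((2 + C)*4)*w(0) - 26827) = (-33958 + 43301)/(((2 - 5)*4)*11 - 26827) = 9343/(-3*4*11 - 26827) = 9343/(-12*11 - 26827) = 9343/(-132 - 26827) = 9343/(-26959) = 9343*(-1/26959) = -9343/26959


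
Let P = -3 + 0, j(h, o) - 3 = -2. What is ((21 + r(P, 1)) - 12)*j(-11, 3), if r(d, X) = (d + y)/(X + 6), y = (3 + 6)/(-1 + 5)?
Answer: 249/28 ≈ 8.8929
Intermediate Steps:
y = 9/4 ≈ 2.2500
j(h, o) = 1 (j(h, o) = 3 - 2 = 1)
P = -3
r(d, X) = (9/4 + d)/(6 + X) (r(d, X) = (d + 9/4)/(X + 6) = (9/4 + d)/(6 + X))
((21 + r(P, 1)) - 12)*j(-11, 3) = ((21 + (9/4 - 3)/(6 + 1)) - 12)*1 = ((21 - ¾/7) - 12)*1 = ((21 + (⅐)*(-¾)) - 12)*1 = ((21 - 3/28) - 12)*1 = (585/28 - 12)*1 = (249/28)*1 = 249/28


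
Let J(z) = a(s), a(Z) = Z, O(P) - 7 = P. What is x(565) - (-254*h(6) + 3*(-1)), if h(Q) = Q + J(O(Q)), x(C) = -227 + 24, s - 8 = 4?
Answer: 4372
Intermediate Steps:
s = 12 (s = 8 + 4 = 12)
x(C) = -203
O(P) = 7 + P
J(z) = 12
h(Q) = 12 + Q (h(Q) = Q + 12 = 12 + Q)
x(565) - (-254*h(6) + 3*(-1)) = -203 - (-254*(12 + 6) + 3*(-1)) = -203 - (-254*18 - 3) = -203 - (-4572 - 3) = -203 - 1*(-4575) = -203 + 4575 = 4372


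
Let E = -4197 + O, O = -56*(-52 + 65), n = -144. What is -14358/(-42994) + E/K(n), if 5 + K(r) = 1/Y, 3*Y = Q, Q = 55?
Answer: 5824952563/5847184 ≈ 996.20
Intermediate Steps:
O = -728 (O = -56*13 = -728)
Y = 55/3 (Y = (⅓)*55 = 55/3 ≈ 18.333)
K(r) = -272/55 (K(r) = -5 + 1/(55/3) = -5 + 3/55 = -272/55)
E = -4925 (E = -4197 - 728 = -4925)
-14358/(-42994) + E/K(n) = -14358/(-42994) - 4925/(-272/55) = -14358*(-1/42994) - 4925*(-55/272) = 7179/21497 + 270875/272 = 5824952563/5847184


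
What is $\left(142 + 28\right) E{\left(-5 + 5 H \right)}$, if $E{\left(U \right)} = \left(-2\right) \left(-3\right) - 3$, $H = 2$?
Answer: $510$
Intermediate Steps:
$E{\left(U \right)} = 3$ ($E{\left(U \right)} = 6 - 3 = 3$)
$\left(142 + 28\right) E{\left(-5 + 5 H \right)} = \left(142 + 28\right) 3 = 170 \cdot 3 = 510$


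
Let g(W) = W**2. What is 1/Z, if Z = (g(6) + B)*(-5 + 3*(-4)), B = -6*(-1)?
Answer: -1/714 ≈ -0.0014006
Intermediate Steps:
B = 6
Z = -714 (Z = (6**2 + 6)*(-5 + 3*(-4)) = (36 + 6)*(-5 - 12) = 42*(-17) = -714)
1/Z = 1/(-714) = -1/714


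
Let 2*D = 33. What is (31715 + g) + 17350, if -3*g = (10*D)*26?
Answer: 47635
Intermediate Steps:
D = 33/2 (D = (½)*33 = 33/2 ≈ 16.500)
g = -1430 (g = -10*(33/2)*26/3 = -55*26 = -⅓*4290 = -1430)
(31715 + g) + 17350 = (31715 - 1430) + 17350 = 30285 + 17350 = 47635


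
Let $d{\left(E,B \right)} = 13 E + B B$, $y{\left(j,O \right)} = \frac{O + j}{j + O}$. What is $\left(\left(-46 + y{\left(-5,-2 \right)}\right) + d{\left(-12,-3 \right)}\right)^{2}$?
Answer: $36864$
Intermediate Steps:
$y{\left(j,O \right)} = 1$ ($y{\left(j,O \right)} = \frac{O + j}{O + j} = 1$)
$d{\left(E,B \right)} = B^{2} + 13 E$ ($d{\left(E,B \right)} = 13 E + B^{2} = B^{2} + 13 E$)
$\left(\left(-46 + y{\left(-5,-2 \right)}\right) + d{\left(-12,-3 \right)}\right)^{2} = \left(\left(-46 + 1\right) + \left(\left(-3\right)^{2} + 13 \left(-12\right)\right)\right)^{2} = \left(-45 + \left(9 - 156\right)\right)^{2} = \left(-45 - 147\right)^{2} = \left(-192\right)^{2} = 36864$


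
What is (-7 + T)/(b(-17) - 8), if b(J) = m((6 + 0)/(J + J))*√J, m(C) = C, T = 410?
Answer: -54808/1097 + 1209*I*√17/1097 ≈ -49.962 + 4.5441*I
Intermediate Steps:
b(J) = 3/√J (b(J) = ((6 + 0)/(J + J))*√J = (6/((2*J)))*√J = (6*(1/(2*J)))*√J = (3/J)*√J = 3/√J)
(-7 + T)/(b(-17) - 8) = (-7 + 410)/(3/√(-17) - 8) = 403/(3*(-I*√17/17) - 8) = 403/(-3*I*√17/17 - 8) = 403/(-8 - 3*I*√17/17)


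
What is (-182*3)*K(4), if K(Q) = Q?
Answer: -2184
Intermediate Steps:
(-182*3)*K(4) = -182*3*4 = -26*21*4 = -546*4 = -2184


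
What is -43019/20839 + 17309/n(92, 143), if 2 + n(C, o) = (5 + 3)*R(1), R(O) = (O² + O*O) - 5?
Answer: -27832365/41678 ≈ -667.79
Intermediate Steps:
R(O) = -5 + 2*O² (R(O) = (O² + O²) - 5 = 2*O² - 5 = -5 + 2*O²)
n(C, o) = -26 (n(C, o) = -2 + (5 + 3)*(-5 + 2*1²) = -2 + 8*(-5 + 2*1) = -2 + 8*(-5 + 2) = -2 + 8*(-3) = -2 - 24 = -26)
-43019/20839 + 17309/n(92, 143) = -43019/20839 + 17309/(-26) = -43019*1/20839 + 17309*(-1/26) = -43019/20839 - 17309/26 = -27832365/41678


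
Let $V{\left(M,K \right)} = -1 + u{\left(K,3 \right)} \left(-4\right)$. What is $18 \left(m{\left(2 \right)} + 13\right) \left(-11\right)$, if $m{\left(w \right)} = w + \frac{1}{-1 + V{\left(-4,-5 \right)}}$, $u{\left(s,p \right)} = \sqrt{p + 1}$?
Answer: $- \frac{14751}{5} \approx -2950.2$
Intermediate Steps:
$u{\left(s,p \right)} = \sqrt{1 + p}$
$V{\left(M,K \right)} = -9$ ($V{\left(M,K \right)} = -1 + \sqrt{1 + 3} \left(-4\right) = -1 + \sqrt{4} \left(-4\right) = -1 + 2 \left(-4\right) = -1 - 8 = -9$)
$m{\left(w \right)} = - \frac{1}{10} + w$ ($m{\left(w \right)} = w + \frac{1}{-1 - 9} = w + \frac{1}{-10} = w - \frac{1}{10} = - \frac{1}{10} + w$)
$18 \left(m{\left(2 \right)} + 13\right) \left(-11\right) = 18 \left(\left(- \frac{1}{10} + 2\right) + 13\right) \left(-11\right) = 18 \left(\frac{19}{10} + 13\right) \left(-11\right) = 18 \cdot \frac{149}{10} \left(-11\right) = 18 \left(- \frac{1639}{10}\right) = - \frac{14751}{5}$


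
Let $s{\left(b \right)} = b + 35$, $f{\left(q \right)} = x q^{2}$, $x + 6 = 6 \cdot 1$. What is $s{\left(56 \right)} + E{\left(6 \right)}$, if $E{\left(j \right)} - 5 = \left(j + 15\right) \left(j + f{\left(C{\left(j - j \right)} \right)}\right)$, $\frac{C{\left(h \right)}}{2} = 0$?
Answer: $222$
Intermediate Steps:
$x = 0$ ($x = -6 + 6 \cdot 1 = -6 + 6 = 0$)
$C{\left(h \right)} = 0$ ($C{\left(h \right)} = 2 \cdot 0 = 0$)
$f{\left(q \right)} = 0$ ($f{\left(q \right)} = 0 q^{2} = 0$)
$E{\left(j \right)} = 5 + j \left(15 + j\right)$ ($E{\left(j \right)} = 5 + \left(j + 15\right) \left(j + 0\right) = 5 + \left(15 + j\right) j = 5 + j \left(15 + j\right)$)
$s{\left(b \right)} = 35 + b$
$s{\left(56 \right)} + E{\left(6 \right)} = \left(35 + 56\right) + \left(5 + 6^{2} + 15 \cdot 6\right) = 91 + \left(5 + 36 + 90\right) = 91 + 131 = 222$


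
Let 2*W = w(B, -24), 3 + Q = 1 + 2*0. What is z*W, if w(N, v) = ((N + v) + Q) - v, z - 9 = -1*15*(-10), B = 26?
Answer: 1908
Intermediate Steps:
z = 159 (z = 9 - 1*15*(-10) = 9 - 15*(-10) = 9 + 150 = 159)
Q = -2 (Q = -3 + (1 + 2*0) = -3 + (1 + 0) = -3 + 1 = -2)
w(N, v) = -2 + N (w(N, v) = ((N + v) - 2) - v = (-2 + N + v) - v = -2 + N)
W = 12 (W = (-2 + 26)/2 = (½)*24 = 12)
z*W = 159*12 = 1908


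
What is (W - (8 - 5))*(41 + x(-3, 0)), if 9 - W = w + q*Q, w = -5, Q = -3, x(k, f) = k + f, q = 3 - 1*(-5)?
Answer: 1330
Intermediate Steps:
q = 8 (q = 3 + 5 = 8)
x(k, f) = f + k
W = 38 (W = 9 - (-5 + 8*(-3)) = 9 - (-5 - 24) = 9 - 1*(-29) = 9 + 29 = 38)
(W - (8 - 5))*(41 + x(-3, 0)) = (38 - (8 - 5))*(41 + (0 - 3)) = (38 - 1*3)*(41 - 3) = (38 - 3)*38 = 35*38 = 1330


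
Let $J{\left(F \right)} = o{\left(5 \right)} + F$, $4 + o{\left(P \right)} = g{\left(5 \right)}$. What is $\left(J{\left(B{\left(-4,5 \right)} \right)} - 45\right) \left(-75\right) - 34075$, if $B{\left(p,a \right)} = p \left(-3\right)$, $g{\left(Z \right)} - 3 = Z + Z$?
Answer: $-32275$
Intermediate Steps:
$g{\left(Z \right)} = 3 + 2 Z$ ($g{\left(Z \right)} = 3 + \left(Z + Z\right) = 3 + 2 Z$)
$B{\left(p,a \right)} = - 3 p$
$o{\left(P \right)} = 9$ ($o{\left(P \right)} = -4 + \left(3 + 2 \cdot 5\right) = -4 + \left(3 + 10\right) = -4 + 13 = 9$)
$J{\left(F \right)} = 9 + F$
$\left(J{\left(B{\left(-4,5 \right)} \right)} - 45\right) \left(-75\right) - 34075 = \left(\left(9 - -12\right) - 45\right) \left(-75\right) - 34075 = \left(\left(9 + 12\right) - 45\right) \left(-75\right) - 34075 = \left(21 - 45\right) \left(-75\right) - 34075 = \left(-24\right) \left(-75\right) - 34075 = 1800 - 34075 = -32275$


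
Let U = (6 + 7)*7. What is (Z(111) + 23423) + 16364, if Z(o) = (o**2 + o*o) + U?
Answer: 64520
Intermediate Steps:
U = 91 (U = 13*7 = 91)
Z(o) = 91 + 2*o**2 (Z(o) = (o**2 + o*o) + 91 = (o**2 + o**2) + 91 = 2*o**2 + 91 = 91 + 2*o**2)
(Z(111) + 23423) + 16364 = ((91 + 2*111**2) + 23423) + 16364 = ((91 + 2*12321) + 23423) + 16364 = ((91 + 24642) + 23423) + 16364 = (24733 + 23423) + 16364 = 48156 + 16364 = 64520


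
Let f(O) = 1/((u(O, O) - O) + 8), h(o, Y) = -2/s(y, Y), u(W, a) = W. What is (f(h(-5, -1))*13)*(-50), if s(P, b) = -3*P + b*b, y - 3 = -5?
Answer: -325/4 ≈ -81.250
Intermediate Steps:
y = -2 (y = 3 - 5 = -2)
s(P, b) = b**2 - 3*P (s(P, b) = -3*P + b**2 = b**2 - 3*P)
h(o, Y) = -2/(6 + Y**2) (h(o, Y) = -2/(Y**2 - 3*(-2)) = -2/(Y**2 + 6) = -2/(6 + Y**2))
f(O) = 1/8 (f(O) = 1/((O - O) + 8) = 1/(0 + 8) = 1/8)
(f(h(-5, -1))*13)*(-50) = ((1/8)*13)*(-50) = (13/8)*(-50) = -325/4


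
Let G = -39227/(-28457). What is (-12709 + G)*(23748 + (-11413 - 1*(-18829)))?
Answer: -11269550174904/28457 ≈ -3.9602e+8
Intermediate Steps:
G = 39227/28457 (G = -39227*(-1/28457) = 39227/28457 ≈ 1.3785)
(-12709 + G)*(23748 + (-11413 - 1*(-18829))) = (-12709 + 39227/28457)*(23748 + (-11413 - 1*(-18829))) = -361620786*(23748 + (-11413 + 18829))/28457 = -361620786*(23748 + 7416)/28457 = -361620786/28457*31164 = -11269550174904/28457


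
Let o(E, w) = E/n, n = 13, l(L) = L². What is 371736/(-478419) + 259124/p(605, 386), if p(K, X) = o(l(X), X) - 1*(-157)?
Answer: 518487364732/24086323501 ≈ 21.526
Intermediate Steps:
o(E, w) = E/13
p(K, X) = 157 + X²/13 (p(K, X) = X²/13 - 1*(-157) = X²/13 + 157 = 157 + X²/13)
371736/(-478419) + 259124/p(605, 386) = 371736/(-478419) + 259124/(157 + (1/13)*386²) = 371736*(-1/478419) + 259124/(157 + (1/13)*148996) = -123912/159473 + 259124/(157 + 148996/13) = -123912/159473 + 259124/(151037/13) = -123912/159473 + 259124*(13/151037) = -123912/159473 + 3368612/151037 = 518487364732/24086323501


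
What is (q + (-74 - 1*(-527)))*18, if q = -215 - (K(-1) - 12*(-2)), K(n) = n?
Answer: 3870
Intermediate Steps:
q = -238 (q = -215 - (-1 - 12*(-2)) = -215 - (-1 + 24) = -215 - 1*23 = -215 - 23 = -238)
(q + (-74 - 1*(-527)))*18 = (-238 + (-74 - 1*(-527)))*18 = (-238 + (-74 + 527))*18 = (-238 + 453)*18 = 215*18 = 3870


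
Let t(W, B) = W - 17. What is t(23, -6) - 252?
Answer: -246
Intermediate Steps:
t(W, B) = -17 + W
t(23, -6) - 252 = (-17 + 23) - 252 = 6 - 252 = -246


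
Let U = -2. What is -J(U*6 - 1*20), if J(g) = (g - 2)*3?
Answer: 102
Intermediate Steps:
J(g) = -6 + 3*g (J(g) = (-2 + g)*3 = -6 + 3*g)
-J(U*6 - 1*20) = -(-6 + 3*(-2*6 - 1*20)) = -(-6 + 3*(-12 - 20)) = -(-6 + 3*(-32)) = -(-6 - 96) = -1*(-102) = 102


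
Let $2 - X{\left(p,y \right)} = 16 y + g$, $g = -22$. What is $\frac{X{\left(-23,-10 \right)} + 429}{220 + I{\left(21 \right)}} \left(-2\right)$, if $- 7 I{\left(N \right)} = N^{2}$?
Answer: $- \frac{1226}{157} \approx -7.8089$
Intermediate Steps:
$X{\left(p,y \right)} = 24 - 16 y$ ($X{\left(p,y \right)} = 2 - \left(16 y - 22\right) = 2 - \left(-22 + 16 y\right) = 24 - 16 y$)
$I{\left(N \right)} = - \frac{N^{2}}{7}$
$\frac{X{\left(-23,-10 \right)} + 429}{220 + I{\left(21 \right)}} \left(-2\right) = \frac{\left(24 - -160\right) + 429}{220 - \frac{21^{2}}{7}} \left(-2\right) = \frac{\left(24 + 160\right) + 429}{220 - 63} \left(-2\right) = \frac{184 + 429}{220 - 63} \left(-2\right) = \frac{613}{157} \left(-2\right) = - \frac{1226}{157}$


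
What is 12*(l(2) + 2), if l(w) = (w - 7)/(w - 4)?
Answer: 54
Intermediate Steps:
l(w) = (-7 + w)/(-4 + w)
12*(l(2) + 2) = 12*((-7 + 2)/(-4 + 2) + 2) = 12*(-5/(-2) + 2) = 12*(-1/2*(-5) + 2) = 12*(5/2 + 2) = 12*(9/2) = 54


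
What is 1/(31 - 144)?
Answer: -1/113 ≈ -0.0088496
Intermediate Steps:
1/(31 - 144) = 1/(-113) = -1/113*1 = -1/113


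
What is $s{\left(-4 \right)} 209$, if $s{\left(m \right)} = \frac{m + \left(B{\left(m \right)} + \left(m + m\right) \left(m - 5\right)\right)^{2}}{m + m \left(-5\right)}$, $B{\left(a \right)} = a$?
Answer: $\frac{241395}{4} \approx 60349.0$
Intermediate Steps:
$s{\left(m \right)} = - \frac{m + \left(m + 2 m \left(-5 + m\right)\right)^{2}}{4 m}$ ($s{\left(m \right)} = \frac{m + \left(m + \left(m + m\right) \left(m - 5\right)\right)^{2}}{m + m \left(-5\right)} = \frac{m + \left(m + 2 m \left(-5 + m\right)\right)^{2}}{m - 5 m} = \frac{m + \left(m + 2 m \left(-5 + m\right)\right)^{2}}{\left(-4\right) m} = \left(m + \left(m + 2 m \left(-5 + m\right)\right)^{2}\right) \left(- \frac{1}{4 m}\right) = - \frac{m + \left(m + 2 m \left(-5 + m\right)\right)^{2}}{4 m}$)
$s{\left(-4 \right)} 209 = \left(- \frac{1}{4} - - \left(-9 + 2 \left(-4\right)\right)^{2}\right) 209 = \left(- \frac{1}{4} - - \left(-9 - 8\right)^{2}\right) 209 = \left(- \frac{1}{4} - - \left(-17\right)^{2}\right) 209 = \left(- \frac{1}{4} - \left(-1\right) 289\right) 209 = \left(- \frac{1}{4} + 289\right) 209 = \frac{1155}{4} \cdot 209 = \frac{241395}{4}$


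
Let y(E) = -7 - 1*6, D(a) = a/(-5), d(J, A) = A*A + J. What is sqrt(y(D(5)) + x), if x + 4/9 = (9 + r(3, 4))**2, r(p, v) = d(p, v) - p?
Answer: 8*sqrt(86)/3 ≈ 24.730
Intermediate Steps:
d(J, A) = J + A**2 (d(J, A) = A**2 + J = J + A**2)
D(a) = -a/5 (D(a) = a*(-1/5) = -a/5)
y(E) = -13 (y(E) = -7 - 6 = -13)
r(p, v) = v**2 (r(p, v) = (p + v**2) - p = v**2)
x = 5621/9 (x = -4/9 + (9 + 4**2)**2 = -4/9 + (9 + 16)**2 = -4/9 + 25**2 = -4/9 + 625 = 5621/9 ≈ 624.56)
sqrt(y(D(5)) + x) = sqrt(-13 + 5621/9) = sqrt(5504/9) = 8*sqrt(86)/3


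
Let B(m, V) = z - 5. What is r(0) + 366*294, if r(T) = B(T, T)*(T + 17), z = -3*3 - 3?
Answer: 107315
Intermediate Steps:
z = -12 (z = -9 - 3 = -12)
B(m, V) = -17 (B(m, V) = -12 - 5 = -17)
r(T) = -289 - 17*T (r(T) = -17*(T + 17) = -17*(17 + T) = -289 - 17*T)
r(0) + 366*294 = (-289 - 17*0) + 366*294 = (-289 + 0) + 107604 = -289 + 107604 = 107315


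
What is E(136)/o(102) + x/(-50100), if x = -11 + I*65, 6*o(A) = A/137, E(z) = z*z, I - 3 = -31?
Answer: 7467707431/50100 ≈ 1.4906e+5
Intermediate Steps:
I = -28 (I = 3 - 31 = -28)
E(z) = z**2
o(A) = A/822 (o(A) = (A/137)/6 = A/822)
x = -1831 (x = -11 - 28*65 = -11 - 1820 = -1831)
E(136)/o(102) + x/(-50100) = 136**2/(((1/822)*102)) - 1831/(-50100) = 18496/(17/137) - 1831*(-1/50100) = 18496*(137/17) + 1831/50100 = 149056 + 1831/50100 = 7467707431/50100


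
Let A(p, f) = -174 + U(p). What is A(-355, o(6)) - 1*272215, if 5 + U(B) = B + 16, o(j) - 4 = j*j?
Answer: -272733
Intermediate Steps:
o(j) = 4 + j**2 (o(j) = 4 + j*j = 4 + j**2)
U(B) = 11 + B (U(B) = -5 + (B + 16) = -5 + (16 + B) = 11 + B)
A(p, f) = -163 + p (A(p, f) = -174 + (11 + p) = -163 + p)
A(-355, o(6)) - 1*272215 = (-163 - 355) - 1*272215 = -518 - 272215 = -272733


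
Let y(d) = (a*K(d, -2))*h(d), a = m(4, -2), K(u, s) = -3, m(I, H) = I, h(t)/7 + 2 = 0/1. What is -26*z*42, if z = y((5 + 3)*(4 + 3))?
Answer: -183456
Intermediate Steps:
h(t) = -14 (h(t) = -14 + 7*(0/1) = -14 + 7*(0*1) = -14 + 7*0 = -14 + 0 = -14)
a = 4
y(d) = 168 (y(d) = (4*(-3))*(-14) = -12*(-14) = 168)
z = 168
-26*z*42 = -26*168*42 = -4368*42 = -183456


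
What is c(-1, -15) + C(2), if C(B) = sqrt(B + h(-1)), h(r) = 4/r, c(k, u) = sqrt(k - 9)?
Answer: I*(sqrt(2) + sqrt(10)) ≈ 4.5765*I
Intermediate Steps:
c(k, u) = sqrt(-9 + k)
C(B) = sqrt(-4 + B) (C(B) = sqrt(B + 4/(-1)) = sqrt(B + 4*(-1)) = sqrt(B - 4) = sqrt(-4 + B))
c(-1, -15) + C(2) = sqrt(-9 - 1) + sqrt(-4 + 2) = sqrt(-10) + sqrt(-2) = I*sqrt(10) + I*sqrt(2) = I*sqrt(2) + I*sqrt(10)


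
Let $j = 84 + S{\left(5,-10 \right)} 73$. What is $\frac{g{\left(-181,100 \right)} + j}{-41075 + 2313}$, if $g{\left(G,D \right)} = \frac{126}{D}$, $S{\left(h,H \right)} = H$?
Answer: $\frac{32237}{1938100} \approx 0.016633$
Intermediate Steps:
$j = -646$ ($j = 84 - 730 = -646$)
$\frac{g{\left(-181,100 \right)} + j}{-41075 + 2313} = \frac{\frac{126}{100} - 646}{-41075 + 2313} = \frac{126 \cdot \frac{1}{100} - 646}{-38762} = \left(\frac{63}{50} - 646\right) \left(- \frac{1}{38762}\right) = \left(- \frac{32237}{50}\right) \left(- \frac{1}{38762}\right) = \frac{32237}{1938100}$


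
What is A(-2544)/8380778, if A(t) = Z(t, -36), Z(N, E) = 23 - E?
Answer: 59/8380778 ≈ 7.0399e-6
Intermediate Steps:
A(t) = 59 (A(t) = 23 - 1*(-36) = 23 + 36 = 59)
A(-2544)/8380778 = 59/8380778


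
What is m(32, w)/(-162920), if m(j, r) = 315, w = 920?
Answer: -63/32584 ≈ -0.0019335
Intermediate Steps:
m(32, w)/(-162920) = 315/(-162920) = 315*(-1/162920) = -63/32584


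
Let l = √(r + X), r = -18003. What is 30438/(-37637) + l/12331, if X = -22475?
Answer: -30438/37637 + I*√40478/12331 ≈ -0.80873 + 0.016316*I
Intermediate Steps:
l = I*√40478 (l = √(-18003 - 22475) = √(-40478) = I*√40478 ≈ 201.19*I)
30438/(-37637) + l/12331 = 30438/(-37637) + (I*√40478)/12331 = 30438*(-1/37637) + (I*√40478)*(1/12331) = -30438/37637 + I*√40478/12331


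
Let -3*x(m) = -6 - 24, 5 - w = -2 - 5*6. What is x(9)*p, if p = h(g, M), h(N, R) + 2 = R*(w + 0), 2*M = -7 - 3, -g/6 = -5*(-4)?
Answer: -1870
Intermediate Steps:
g = -120 (g = -(-30)*(-4) = -6*20 = -120)
M = -5 (M = (-7 - 3)/2 = (1/2)*(-10) = -5)
w = 37 (w = 5 - (-2 - 5*6) = 5 - (-2 - 30) = 5 - 1*(-32) = 5 + 32 = 37)
h(N, R) = -2 + 37*R (h(N, R) = -2 + R*(37 + 0) = -2 + R*37 = -2 + 37*R)
x(m) = 10 (x(m) = -(-6 - 24)/3 = -1/3*(-30) = 10)
p = -187 (p = -2 + 37*(-5) = -2 - 185 = -187)
x(9)*p = 10*(-187) = -1870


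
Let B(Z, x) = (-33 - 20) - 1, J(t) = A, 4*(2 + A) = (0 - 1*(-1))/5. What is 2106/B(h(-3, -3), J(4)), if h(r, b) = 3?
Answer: -39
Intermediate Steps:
A = -39/20 (A = -2 + ((0 - 1*(-1))/5)/4 = -2 + ((0 + 1)*(⅕))/4 = -2 + (1*(⅕))/4 = -2 + (¼)*(⅕) = -2 + 1/20 = -39/20 ≈ -1.9500)
J(t) = -39/20
B(Z, x) = -54 (B(Z, x) = -53 - 1 = -54)
2106/B(h(-3, -3), J(4)) = 2106/(-54) = 2106*(-1/54) = -39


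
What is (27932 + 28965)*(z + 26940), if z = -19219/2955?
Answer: 4528345803457/2955 ≈ 1.5324e+9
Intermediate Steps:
z = -19219/2955 (z = -19219*1/2955 = -19219/2955 ≈ -6.5039)
(27932 + 28965)*(z + 26940) = (27932 + 28965)*(-19219/2955 + 26940) = 56897*(79588481/2955) = 4528345803457/2955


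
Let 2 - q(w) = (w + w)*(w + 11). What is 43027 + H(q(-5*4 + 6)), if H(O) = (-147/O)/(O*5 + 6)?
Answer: 1425398309/33128 ≈ 43027.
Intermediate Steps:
q(w) = 2 - 2*w*(11 + w) (q(w) = 2 - (w + w)*(w + 11) = 2 - 2*w*(11 + w))
H(O) = -147/(O*(6 + 5*O)) (H(O) = (-147/O)/(5*O + 6) = (-147/O)/(6 + 5*O) = -147/(O*(6 + 5*O)))
43027 + H(q(-5*4 + 6)) = 43027 - 147/((2 - 22*(-5*4 + 6) - 2*(-5*4 + 6)²)*(6 + 5*(2 - 22*(-5*4 + 6) - 2*(-5*4 + 6)²))) = 43027 - 147/((2 - 22*(-20 + 6) - 2*(-20 + 6)²)*(6 + 5*(2 - 22*(-20 + 6) - 2*(-20 + 6)²))) = 43027 - 147/((2 - 22*(-14) - 2*(-14)²)*(6 + 5*(2 - 22*(-14) - 2*(-14)²))) = 43027 - 147/((2 + 308 - 2*196)*(6 + 5*(2 + 308 - 2*196))) = 43027 - 147/((2 + 308 - 392)*(6 + 5*(2 + 308 - 392))) = 43027 - 147/(-82*(6 + 5*(-82))) = 43027 - 147*(-1/82)/(6 - 410) = 43027 - 147*(-1/82)/(-404) = 43027 - 147*(-1/82)*(-1/404) = 43027 - 147/33128 = 1425398309/33128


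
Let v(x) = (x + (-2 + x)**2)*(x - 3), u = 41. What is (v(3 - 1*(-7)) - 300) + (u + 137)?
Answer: 396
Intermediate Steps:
v(x) = (-3 + x)*(x + (-2 + x)**2) (v(x) = (x + (-2 + x)**2)*(-3 + x) = (-3 + x)*(x + (-2 + x)**2))
(v(3 - 1*(-7)) - 300) + (u + 137) = ((-12 + (3 - 1*(-7))**3 - 6*(3 - 1*(-7))**2 + 13*(3 - 1*(-7))) - 300) + (41 + 137) = ((-12 + (3 + 7)**3 - 6*(3 + 7)**2 + 13*(3 + 7)) - 300) + 178 = ((-12 + 10**3 - 6*10**2 + 13*10) - 300) + 178 = ((-12 + 1000 - 6*100 + 130) - 300) + 178 = ((-12 + 1000 - 600 + 130) - 300) + 178 = (518 - 300) + 178 = 218 + 178 = 396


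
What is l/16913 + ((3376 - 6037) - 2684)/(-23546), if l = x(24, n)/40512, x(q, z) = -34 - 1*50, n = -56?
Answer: 152595092269/672218144624 ≈ 0.22700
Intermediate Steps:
x(q, z) = -84 (x(q, z) = -34 - 50 = -84)
l = -7/3376 (l = -84/40512 = -84*1/40512 = -7/3376 ≈ -0.0020735)
l/16913 + ((3376 - 6037) - 2684)/(-23546) = -7/3376/16913 + ((3376 - 6037) - 2684)/(-23546) = -7/3376*1/16913 + (-2661 - 2684)*(-1/23546) = -7/57098288 - 5345*(-1/23546) = -7/57098288 + 5345/23546 = 152595092269/672218144624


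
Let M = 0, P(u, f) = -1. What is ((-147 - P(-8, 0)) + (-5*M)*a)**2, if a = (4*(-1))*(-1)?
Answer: 21316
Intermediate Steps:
a = 4 (a = -4*(-1) = 4)
((-147 - P(-8, 0)) + (-5*M)*a)**2 = ((-147 - 1*(-1)) - 5*0*4)**2 = ((-147 + 1) + 0*4)**2 = (-146 + 0)**2 = (-146)**2 = 21316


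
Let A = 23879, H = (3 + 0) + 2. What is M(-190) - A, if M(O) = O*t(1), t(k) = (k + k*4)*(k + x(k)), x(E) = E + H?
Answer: -30529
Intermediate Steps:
H = 5 (H = 3 + 2 = 5)
x(E) = 5 + E (x(E) = E + 5 = 5 + E)
t(k) = 5*k*(5 + 2*k) (t(k) = (k + k*4)*(k + (5 + k)) = (k + 4*k)*(5 + 2*k) = (5*k)*(5 + 2*k) = 5*k*(5 + 2*k))
M(O) = 35*O (M(O) = O*(5*1*(5 + 2*1)) = O*(5*1*(5 + 2)) = O*(5*1*7) = O*35 = 35*O)
M(-190) - A = 35*(-190) - 1*23879 = -6650 - 23879 = -30529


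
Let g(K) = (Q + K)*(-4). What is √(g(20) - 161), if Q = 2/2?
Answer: 7*I*√5 ≈ 15.652*I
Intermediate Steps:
Q = 1 (Q = 2*(½) = 1)
g(K) = -4 - 4*K (g(K) = (1 + K)*(-4) = -4 - 4*K)
√(g(20) - 161) = √((-4 - 4*20) - 161) = √((-4 - 80) - 161) = √(-84 - 161) = √(-245) = 7*I*√5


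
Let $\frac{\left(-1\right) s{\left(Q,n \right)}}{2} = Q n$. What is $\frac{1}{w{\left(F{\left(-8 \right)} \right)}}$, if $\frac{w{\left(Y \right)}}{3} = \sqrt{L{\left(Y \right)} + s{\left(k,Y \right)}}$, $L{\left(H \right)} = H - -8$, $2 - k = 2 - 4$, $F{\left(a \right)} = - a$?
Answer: $- \frac{i \sqrt{3}}{36} \approx - 0.048113 i$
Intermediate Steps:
$k = 4$ ($k = 2 - \left(2 - 4\right) = 2 - -2 = 2 + 2 = 4$)
$s{\left(Q,n \right)} = - 2 Q n$
$L{\left(H \right)} = 8 + H$ ($L{\left(H \right)} = H + 8 = 8 + H$)
$w{\left(Y \right)} = 3 \sqrt{8 - 7 Y}$ ($w{\left(Y \right)} = 3 \sqrt{\left(8 + Y\right) - 8 Y} = 3 \sqrt{8 - 7 Y}$)
$\frac{1}{w{\left(F{\left(-8 \right)} \right)}} = \frac{1}{3 \sqrt{8 - 7 \left(\left(-1\right) \left(-8\right)\right)}} = \frac{1}{3 \sqrt{8 - 56}} = \frac{1}{3 \sqrt{-48}} = \frac{1}{3 \cdot 4 i \sqrt{3}} = \frac{1}{12 i \sqrt{3}} = - \frac{i \sqrt{3}}{36}$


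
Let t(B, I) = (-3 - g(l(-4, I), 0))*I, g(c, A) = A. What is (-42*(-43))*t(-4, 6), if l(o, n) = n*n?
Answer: -32508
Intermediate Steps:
l(o, n) = n**2
t(B, I) = -3*I (t(B, I) = (-3 - 1*0)*I = (-3 + 0)*I = -3*I)
(-42*(-43))*t(-4, 6) = (-42*(-43))*(-3*6) = 1806*(-18) = -32508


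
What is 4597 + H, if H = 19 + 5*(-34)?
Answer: 4446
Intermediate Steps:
H = -151 (H = 19 - 170 = -151)
4597 + H = 4597 - 151 = 4446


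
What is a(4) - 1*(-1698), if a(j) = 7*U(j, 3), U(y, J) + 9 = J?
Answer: 1656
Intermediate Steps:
U(y, J) = -9 + J
a(j) = -42 (a(j) = 7*(-9 + 3) = 7*(-6) = -42)
a(4) - 1*(-1698) = -42 - 1*(-1698) = -42 + 1698 = 1656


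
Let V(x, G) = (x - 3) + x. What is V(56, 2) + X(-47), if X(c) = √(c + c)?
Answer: 109 + I*√94 ≈ 109.0 + 9.6954*I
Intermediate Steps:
V(x, G) = -3 + 2*x (V(x, G) = (-3 + x) + x = -3 + 2*x)
X(c) = √2*√c (X(c) = √(2*c) = √2*√c)
V(56, 2) + X(-47) = (-3 + 2*56) + √2*√(-47) = (-3 + 112) + √2*(I*√47) = 109 + I*√94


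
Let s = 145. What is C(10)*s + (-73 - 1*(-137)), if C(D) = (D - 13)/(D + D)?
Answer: 169/4 ≈ 42.250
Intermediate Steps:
C(D) = (-13 + D)/(2*D) (C(D) = (-13 + D)/((2*D)) = (-13 + D)*(1/(2*D)) = (-13 + D)/(2*D))
C(10)*s + (-73 - 1*(-137)) = ((½)*(-13 + 10)/10)*145 + (-73 - 1*(-137)) = ((½)*(⅒)*(-3))*145 + (-73 + 137) = -3/20*145 + 64 = -87/4 + 64 = 169/4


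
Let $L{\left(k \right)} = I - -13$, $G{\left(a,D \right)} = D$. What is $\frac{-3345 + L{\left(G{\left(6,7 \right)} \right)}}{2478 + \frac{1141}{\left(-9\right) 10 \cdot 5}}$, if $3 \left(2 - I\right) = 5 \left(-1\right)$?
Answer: $- \frac{1497750}{1113959} \approx -1.3445$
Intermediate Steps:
$I = \frac{11}{3}$ ($I = 2 - \frac{5 \left(-1\right)}{3} = 2 - - \frac{5}{3} = 2 + \frac{5}{3} = \frac{11}{3} \approx 3.6667$)
$L{\left(k \right)} = \frac{50}{3}$ ($L{\left(k \right)} = \frac{11}{3} - -13 = \frac{11}{3} + 13 = \frac{50}{3}$)
$\frac{-3345 + L{\left(G{\left(6,7 \right)} \right)}}{2478 + \frac{1141}{\left(-9\right) 10 \cdot 5}} = \frac{-3345 + \frac{50}{3}}{2478 + \frac{1141}{\left(-9\right) 10 \cdot 5}} = - \frac{9985}{3 \left(2478 + \frac{1141}{\left(-90\right) 5}\right)} = - \frac{9985}{3 \left(2478 + \frac{1141}{-450}\right)} = - \frac{9985}{3 \left(2478 + 1141 \left(- \frac{1}{450}\right)\right)} = - \frac{9985}{3 \left(2478 - \frac{1141}{450}\right)} = - \frac{9985}{3 \cdot \frac{1113959}{450}} = \left(- \frac{9985}{3}\right) \frac{450}{1113959} = - \frac{1497750}{1113959}$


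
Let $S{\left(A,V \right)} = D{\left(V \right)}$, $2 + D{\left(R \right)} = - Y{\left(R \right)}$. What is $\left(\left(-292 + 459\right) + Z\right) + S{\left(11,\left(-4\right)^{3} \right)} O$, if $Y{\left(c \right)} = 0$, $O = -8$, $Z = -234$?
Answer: $-51$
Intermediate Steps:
$D{\left(R \right)} = -2$ ($D{\left(R \right)} = -2 - 0 = -2 + 0 = -2$)
$S{\left(A,V \right)} = -2$
$\left(\left(-292 + 459\right) + Z\right) + S{\left(11,\left(-4\right)^{3} \right)} O = \left(\left(-292 + 459\right) - 234\right) - -16 = \left(167 - 234\right) + 16 = -67 + 16 = -51$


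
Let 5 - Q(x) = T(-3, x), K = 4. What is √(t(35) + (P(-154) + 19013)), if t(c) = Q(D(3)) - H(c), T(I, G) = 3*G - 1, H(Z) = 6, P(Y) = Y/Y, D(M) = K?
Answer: √19002 ≈ 137.85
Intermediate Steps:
D(M) = 4
P(Y) = 1
T(I, G) = -1 + 3*G
Q(x) = 6 - 3*x (Q(x) = 5 - (-1 + 3*x) = 5 + (1 - 3*x) = 6 - 3*x)
t(c) = -12 (t(c) = (6 - 3*4) - 1*6 = (6 - 12) - 6 = -6 - 6 = -12)
√(t(35) + (P(-154) + 19013)) = √(-12 + (1 + 19013)) = √(-12 + 19014) = √19002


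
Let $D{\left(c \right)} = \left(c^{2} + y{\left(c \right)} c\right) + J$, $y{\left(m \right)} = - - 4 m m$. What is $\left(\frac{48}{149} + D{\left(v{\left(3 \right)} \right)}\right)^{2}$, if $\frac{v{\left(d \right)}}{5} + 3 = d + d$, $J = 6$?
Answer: $\frac{4185980965089}{22201} \approx 1.8855 \cdot 10^{8}$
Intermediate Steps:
$y{\left(m \right)} = 4 m^{2}$ ($y{\left(m \right)} = - \left(-4\right) m^{2} = 4 m^{2}$)
$v{\left(d \right)} = -15 + 10 d$ ($v{\left(d \right)} = -15 + 5 \left(d + d\right) = -15 + 5 \cdot 2 d = -15 + 10 d$)
$D{\left(c \right)} = 6 + c^{2} + 4 c^{3}$ ($D{\left(c \right)} = \left(c^{2} + 4 c^{2} c\right) + 6 = \left(c^{2} + 4 c^{3}\right) + 6 = 6 + c^{2} + 4 c^{3}$)
$\left(\frac{48}{149} + D{\left(v{\left(3 \right)} \right)}\right)^{2} = \left(\frac{48}{149} + \left(6 + \left(-15 + 10 \cdot 3\right)^{2} + 4 \left(-15 + 10 \cdot 3\right)^{3}\right)\right)^{2} = \left(48 \cdot \frac{1}{149} + \left(6 + \left(-15 + 30\right)^{2} + 4 \left(-15 + 30\right)^{3}\right)\right)^{2} = \left(\frac{48}{149} + \left(6 + 15^{2} + 4 \cdot 15^{3}\right)\right)^{2} = \left(\frac{48}{149} + \left(6 + 225 + 4 \cdot 3375\right)\right)^{2} = \left(\frac{48}{149} + \left(6 + 225 + 13500\right)\right)^{2} = \left(\frac{48}{149} + 13731\right)^{2} = \left(\frac{2045967}{149}\right)^{2} = \frac{4185980965089}{22201}$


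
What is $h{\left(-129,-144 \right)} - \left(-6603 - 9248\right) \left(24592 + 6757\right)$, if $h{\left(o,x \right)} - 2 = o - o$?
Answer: $496913001$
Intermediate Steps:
$h{\left(o,x \right)} = 2$ ($h{\left(o,x \right)} = 2 + \left(o - o\right) = 2 + 0 = 2$)
$h{\left(-129,-144 \right)} - \left(-6603 - 9248\right) \left(24592 + 6757\right) = 2 - \left(-6603 - 9248\right) \left(24592 + 6757\right) = 2 - \left(-15851\right) 31349 = 2 - -496912999 = 2 + 496912999 = 496913001$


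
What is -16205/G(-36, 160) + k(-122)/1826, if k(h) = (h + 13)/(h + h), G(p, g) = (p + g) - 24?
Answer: -361001481/2227720 ≈ -162.05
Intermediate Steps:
G(p, g) = -24 + g + p (G(p, g) = (g + p) - 24 = -24 + g + p)
k(h) = (13 + h)/(2*h) (k(h) = (13 + h)/((2*h)) = (13 + h)*(1/(2*h)) = (13 + h)/(2*h))
-16205/G(-36, 160) + k(-122)/1826 = -16205/(-24 + 160 - 36) + ((½)*(13 - 122)/(-122))/1826 = -16205/100 + ((½)*(-1/122)*(-109))*(1/1826) = -16205*1/100 + (109/244)*(1/1826) = -3241/20 + 109/445544 = -361001481/2227720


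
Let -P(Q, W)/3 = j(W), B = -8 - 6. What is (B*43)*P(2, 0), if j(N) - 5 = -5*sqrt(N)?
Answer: 9030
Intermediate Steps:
B = -14
j(N) = 5 - 5*sqrt(N)
P(Q, W) = -15 + 15*sqrt(W) (P(Q, W) = -3*(5 - 5*sqrt(W)) = -15 + 15*sqrt(W))
(B*43)*P(2, 0) = (-14*43)*(-15 + 15*sqrt(0)) = -602*(-15 + 15*0) = -602*(-15 + 0) = -602*(-15) = 9030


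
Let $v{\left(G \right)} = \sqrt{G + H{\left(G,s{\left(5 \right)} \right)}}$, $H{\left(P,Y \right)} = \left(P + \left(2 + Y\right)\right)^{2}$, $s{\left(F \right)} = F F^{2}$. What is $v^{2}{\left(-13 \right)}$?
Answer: $12983$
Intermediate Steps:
$s{\left(F \right)} = F^{3}$
$H{\left(P,Y \right)} = \left(2 + P + Y\right)^{2}$
$v{\left(G \right)} = \sqrt{G + \left(127 + G\right)^{2}}$ ($v{\left(G \right)} = \sqrt{G + \left(2 + G + 5^{3}\right)^{2}} = \sqrt{G + \left(2 + G + 125\right)^{2}} = \sqrt{G + \left(127 + G\right)^{2}}$)
$v^{2}{\left(-13 \right)} = \left(\sqrt{-13 + \left(127 - 13\right)^{2}}\right)^{2} = \left(\sqrt{-13 + 114^{2}}\right)^{2} = \left(\sqrt{-13 + 12996}\right)^{2} = \left(\sqrt{12983}\right)^{2} = 12983$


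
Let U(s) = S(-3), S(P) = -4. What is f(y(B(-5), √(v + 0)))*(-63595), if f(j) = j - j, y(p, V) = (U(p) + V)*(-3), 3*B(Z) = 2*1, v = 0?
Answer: 0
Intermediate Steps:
U(s) = -4
B(Z) = ⅔ (B(Z) = (2*1)/3 = (⅓)*2 = ⅔)
y(p, V) = 12 - 3*V (y(p, V) = (-4 + V)*(-3) = 12 - 3*V)
f(j) = 0
f(y(B(-5), √(v + 0)))*(-63595) = 0*(-63595) = 0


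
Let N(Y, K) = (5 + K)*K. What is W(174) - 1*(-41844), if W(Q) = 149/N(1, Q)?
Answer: 1303273373/31146 ≈ 41844.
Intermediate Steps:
N(Y, K) = K*(5 + K)
W(Q) = 149/(Q*(5 + Q)) (W(Q) = 149/((Q*(5 + Q))) = 149*(1/(Q*(5 + Q))) = 149/(Q*(5 + Q)))
W(174) - 1*(-41844) = 149/(174*(5 + 174)) - 1*(-41844) = 149*(1/174)/179 + 41844 = 149*(1/174)*(1/179) + 41844 = 149/31146 + 41844 = 1303273373/31146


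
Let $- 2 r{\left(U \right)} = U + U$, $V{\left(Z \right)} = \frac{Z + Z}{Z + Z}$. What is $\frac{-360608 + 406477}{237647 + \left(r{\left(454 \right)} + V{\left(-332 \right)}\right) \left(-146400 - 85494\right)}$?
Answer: $\frac{45869}{105285629} \approx 0.00043566$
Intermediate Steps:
$V{\left(Z \right)} = 1$ ($V{\left(Z \right)} = \frac{2 Z}{2 Z} = 2 Z \frac{1}{2 Z} = 1$)
$r{\left(U \right)} = - U$ ($r{\left(U \right)} = - \frac{U + U}{2} = - \frac{2 U}{2} = - U$)
$\frac{-360608 + 406477}{237647 + \left(r{\left(454 \right)} + V{\left(-332 \right)}\right) \left(-146400 - 85494\right)} = \frac{-360608 + 406477}{237647 + \left(\left(-1\right) 454 + 1\right) \left(-146400 - 85494\right)} = \frac{45869}{237647 + \left(-454 + 1\right) \left(-231894\right)} = \frac{45869}{237647 - -105047982} = \frac{45869}{237647 + 105047982} = \frac{45869}{105285629}$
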